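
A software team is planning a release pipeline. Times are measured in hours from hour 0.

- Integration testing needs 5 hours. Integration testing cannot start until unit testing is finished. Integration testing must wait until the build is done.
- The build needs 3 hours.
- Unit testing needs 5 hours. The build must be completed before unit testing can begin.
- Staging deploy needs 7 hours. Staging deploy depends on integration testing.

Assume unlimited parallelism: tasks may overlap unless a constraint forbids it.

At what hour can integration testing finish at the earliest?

13

The build can start immediately at hour 0; it finishes at hour 3.
Unit testing waits on the build (finishes hour 3), so it starts at hour 3 and finishes at 3 + 5 = hour 8.
Integration testing has to wait for unit testing (finishes hour 8); the build (finishes hour 3). The latest of these is hour 8, so integration testing runs hour 8 to 8 + 5 = hour 13.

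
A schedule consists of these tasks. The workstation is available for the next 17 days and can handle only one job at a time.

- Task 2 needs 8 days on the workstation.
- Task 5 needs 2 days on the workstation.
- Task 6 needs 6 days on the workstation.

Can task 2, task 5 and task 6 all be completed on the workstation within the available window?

Yes

Running back to back, the jobs need 8 + 2 + 6 = 16 days on the workstation.
Since 16 ≤ 17, they fit within the window.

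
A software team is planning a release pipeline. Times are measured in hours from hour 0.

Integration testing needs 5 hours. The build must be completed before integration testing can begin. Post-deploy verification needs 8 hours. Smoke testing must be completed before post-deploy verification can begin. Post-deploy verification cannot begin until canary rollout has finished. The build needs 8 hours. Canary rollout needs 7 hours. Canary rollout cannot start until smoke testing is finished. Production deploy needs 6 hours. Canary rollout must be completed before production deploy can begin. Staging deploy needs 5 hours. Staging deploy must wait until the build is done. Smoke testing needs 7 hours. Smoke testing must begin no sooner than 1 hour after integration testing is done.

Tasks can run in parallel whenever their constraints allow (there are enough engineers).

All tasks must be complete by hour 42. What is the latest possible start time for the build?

Production deploy has no dependents, so it just needs to finish by hour 42. Starting by 42 − 6 = hour 36 achieves that.
Post-deploy verification has no dependents, so it just needs to finish by hour 42. Starting by 42 − 8 = hour 34 achieves that.
Canary rollout feeds production deploy (must start by hour 36); post-deploy verification (must start by hour 34). Taking the minimum, canary rollout must finish by hour 34 and start by 34 − 7 = hour 27.
Smoke testing has several dependents: canary rollout (must start by hour 27); post-deploy verification (must start by hour 34). The earliest of those limits is hour 27, so smoke testing must start by 27 − 7 = hour 20.
Integration testing must finish before smoke testing (must start by hour 20, minus 1-hour gap → hour 19). With a 5-hour duration, integration testing must start by 19 − 5 = hour 14.
Nothing follows staging deploy; the deadline of hour 42 is its only limit. It must start by 42 − 5 = hour 37.
For the build: integration testing (must start by hour 14); staging deploy (must start by hour 37). The most restrictive is hour 14; with an 8-hour duration, the build must start by hour 6.

6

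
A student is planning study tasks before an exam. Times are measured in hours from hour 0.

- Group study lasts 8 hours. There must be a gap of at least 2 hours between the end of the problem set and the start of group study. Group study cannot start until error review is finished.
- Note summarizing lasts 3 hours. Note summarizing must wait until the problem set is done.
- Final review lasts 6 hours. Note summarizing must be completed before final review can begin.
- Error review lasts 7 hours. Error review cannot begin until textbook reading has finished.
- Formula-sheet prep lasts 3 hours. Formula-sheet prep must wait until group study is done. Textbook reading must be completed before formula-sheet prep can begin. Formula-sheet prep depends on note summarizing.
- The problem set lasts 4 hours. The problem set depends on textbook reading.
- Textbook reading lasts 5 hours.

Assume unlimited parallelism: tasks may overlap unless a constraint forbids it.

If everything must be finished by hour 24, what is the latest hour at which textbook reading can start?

1

Formula-sheet prep has no dependents, so it just needs to finish by hour 24. Starting by 24 − 3 = hour 21 achieves that.
Group study must finish before formula-sheet prep (must start by hour 21). With an 8-hour duration, group study must start by 21 − 8 = hour 13.
Nothing follows final review; the deadline of hour 24 is its only limit. It must start by 24 − 6 = hour 18.
Note summarizing feeds formula-sheet prep (must start by hour 21); final review (must start by hour 18). Taking the minimum, note summarizing must finish by hour 18 and start by 18 − 3 = hour 15.
For the problem set: group study (must start by hour 13, minus 2-hour gap → hour 11); note summarizing (must start by hour 15). The most restrictive is hour 11; with a 4-hour duration, the problem set must start by hour 7.
Error review must finish before group study (must start by hour 13). With a 7-hour duration, error review must start by 13 − 7 = hour 6.
For textbook reading: the problem set (must start by hour 7); error review (must start by hour 6); formula-sheet prep (must start by hour 21). The most restrictive is hour 6; with a 5-hour duration, textbook reading must start by hour 1.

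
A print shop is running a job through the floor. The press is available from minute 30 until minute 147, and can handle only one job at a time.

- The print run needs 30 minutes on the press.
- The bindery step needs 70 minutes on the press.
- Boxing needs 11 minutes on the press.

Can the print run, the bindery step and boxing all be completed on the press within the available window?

The press window is 147 − 30 = 117 minutes.
Running back to back, the jobs need 30 + 70 + 11 = 111 minutes on the press.
Since 111 ≤ 117, they fit within the window.

Yes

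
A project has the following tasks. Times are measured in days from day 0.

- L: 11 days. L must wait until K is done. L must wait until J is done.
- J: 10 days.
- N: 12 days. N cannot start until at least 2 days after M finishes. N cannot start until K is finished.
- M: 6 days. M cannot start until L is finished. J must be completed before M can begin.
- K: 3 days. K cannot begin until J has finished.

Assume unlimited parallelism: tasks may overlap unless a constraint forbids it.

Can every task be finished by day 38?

No

J has no prerequisites, so it starts at day 0 and finishes at day 10.
After J (finishes day 10), K can start at day 10 and finishes at day 13.
L needs all of K (finishes day 13); J (finishes day 10). That puts its earliest start at day 13; it finishes at 13 + 11 = day 24.
M has to wait for L (finishes day 24); J (finishes day 10). The latest of these is day 24, so M runs day 24 to 24 + 6 = day 30.
N cannot start until M (finishes day 30, plus 2-day gap → day 32); K (finishes day 13). The controlling bound is day 32, so N finishes at 32 + 12 = day 44.
The earliest everything can be done is day 44, which is after the deadline of 38, so it is not possible.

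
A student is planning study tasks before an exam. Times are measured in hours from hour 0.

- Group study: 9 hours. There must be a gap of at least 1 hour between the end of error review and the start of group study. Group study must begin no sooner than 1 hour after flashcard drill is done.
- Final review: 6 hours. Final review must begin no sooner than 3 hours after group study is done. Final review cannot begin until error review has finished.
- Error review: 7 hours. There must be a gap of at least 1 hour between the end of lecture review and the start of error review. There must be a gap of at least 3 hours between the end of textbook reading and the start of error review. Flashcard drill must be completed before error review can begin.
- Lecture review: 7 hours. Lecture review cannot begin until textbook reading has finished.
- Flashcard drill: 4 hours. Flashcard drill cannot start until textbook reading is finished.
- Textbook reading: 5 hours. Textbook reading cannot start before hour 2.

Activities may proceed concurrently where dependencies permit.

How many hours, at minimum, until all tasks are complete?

41

Textbook reading waits on its own release at hour 2, so it starts at hour 2 and finishes at 2 + 5 = hour 7.
Flashcard drill cannot begin until textbook reading (finishes hour 7). It runs from hour 7 to 7 + 4 = hour 11.
Lecture review waits on textbook reading (finishes hour 7), so it starts at hour 7 and finishes at 7 + 7 = hour 14.
For error review: lecture review (finishes hour 14, plus 1-hour gap → hour 15); textbook reading (finishes hour 7, plus 3-hour gap → hour 10); flashcard drill (finishes hour 11). Taking the maximum gives a start of hour 15, and it finishes at 15 + 7 = hour 22.
Group study cannot start until error review (finishes hour 22, plus 1-hour gap → hour 23); flashcard drill (finishes hour 11, plus 1-hour gap → hour 12). The controlling bound is hour 23, so group study finishes at 23 + 9 = hour 32.
For final review: group study (finishes hour 32, plus 3-hour gap → hour 35); error review (finishes hour 22). Taking the maximum gives a start of hour 35, and it finishes at 35 + 6 = hour 41.
All tasks are finished once the last one completes. Finish times: Textbook reading at 7, Lecture review at 14, Flashcard drill at 11, Error review at 22, Group study at 32, Final review at 41. The latest is hour 41.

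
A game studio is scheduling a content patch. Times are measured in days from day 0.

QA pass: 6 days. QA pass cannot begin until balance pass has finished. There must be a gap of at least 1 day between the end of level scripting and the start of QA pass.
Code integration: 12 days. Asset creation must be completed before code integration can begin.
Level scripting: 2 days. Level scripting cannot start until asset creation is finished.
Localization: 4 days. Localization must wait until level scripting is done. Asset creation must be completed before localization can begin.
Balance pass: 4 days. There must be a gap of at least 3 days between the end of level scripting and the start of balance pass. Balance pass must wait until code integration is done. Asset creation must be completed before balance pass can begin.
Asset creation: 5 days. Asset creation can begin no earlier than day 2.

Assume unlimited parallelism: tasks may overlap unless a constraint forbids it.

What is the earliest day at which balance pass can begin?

19

After its own release at day 2, asset creation can start at day 2 and finishes at day 7.
After asset creation (finishes day 7), code integration can start at day 7 and finishes at day 19.
After asset creation (finishes day 7), level scripting can start at day 7 and finishes at day 9.
Balance pass waits on level scripting (finishes day 9, plus 3-day gap → day 12); code integration (finishes day 19); asset creation (finishes day 7). The latest of these is day 19, which is the earliest balance pass can start.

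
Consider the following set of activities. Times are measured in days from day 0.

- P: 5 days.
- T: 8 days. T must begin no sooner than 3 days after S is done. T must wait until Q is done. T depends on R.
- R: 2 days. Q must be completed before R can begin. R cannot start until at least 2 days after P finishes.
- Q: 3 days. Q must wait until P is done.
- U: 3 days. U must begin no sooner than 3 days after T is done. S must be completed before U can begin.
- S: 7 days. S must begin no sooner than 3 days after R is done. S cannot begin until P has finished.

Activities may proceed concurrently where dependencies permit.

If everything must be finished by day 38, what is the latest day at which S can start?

U must finish by day 38; it takes 3 days, so it must start by 38 − 3 = day 35.
T has to be done before U (must start by day 35, minus 3-day gap → day 32). That means finishing by day 32, i.e. starting by 32 − 8 = day 24.
S feeds T (must start by day 24, minus 3-day gap → day 21); U (must start by day 35). Taking the minimum, S must finish by day 21 and start by 21 − 7 = day 14.

14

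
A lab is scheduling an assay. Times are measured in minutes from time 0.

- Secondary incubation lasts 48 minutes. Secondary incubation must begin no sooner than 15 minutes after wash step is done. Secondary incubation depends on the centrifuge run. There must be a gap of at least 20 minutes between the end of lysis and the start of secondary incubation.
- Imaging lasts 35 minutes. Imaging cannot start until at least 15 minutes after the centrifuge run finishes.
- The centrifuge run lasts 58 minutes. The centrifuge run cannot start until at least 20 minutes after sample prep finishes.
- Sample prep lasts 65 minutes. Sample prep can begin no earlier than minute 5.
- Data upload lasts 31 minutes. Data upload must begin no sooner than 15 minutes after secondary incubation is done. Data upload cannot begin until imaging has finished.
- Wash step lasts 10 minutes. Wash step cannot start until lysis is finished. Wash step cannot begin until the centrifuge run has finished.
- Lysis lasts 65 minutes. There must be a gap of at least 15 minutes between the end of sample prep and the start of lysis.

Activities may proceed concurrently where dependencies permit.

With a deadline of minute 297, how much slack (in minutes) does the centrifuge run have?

Sample prep waits on its own release at minute 5, so it starts at minute 5 and finishes at 5 + 65 = minute 70.
The centrifuge run cannot begin until sample prep (finishes minute 70, plus 20-minute gap → minute 90). It runs from minute 90 to 90 + 58 = minute 148.

Working backward from the deadline:
Nothing follows data upload; the deadline of minute 297 is its only limit. It must start by 297 − 31 = minute 266.
Secondary incubation must finish before data upload (must start by minute 266, minus 15-minute gap → minute 251). With a 48-minute duration, secondary incubation must start by 251 − 48 = minute 203.
Wash step feeds into secondary incubation (must start by minute 203, minus 15-minute gap → minute 188); so wash step must finish by minute 188 and therefore start by minute 178.
Imaging has to be done before data upload (must start by minute 266). That means finishing by minute 266, i.e. starting by 266 − 35 = minute 231.
For the centrifuge run: wash step (must start by minute 178); secondary incubation (must start by minute 203); imaging (must start by minute 231, minus 15-minute gap → minute 216). The most restrictive is minute 178; with a 58-minute duration, the centrifuge run must start by minute 120.
So the centrifuge run can start as early as minute 90 and as late as minute 120, giving 120 − 90 = 30 minutes of slack.

30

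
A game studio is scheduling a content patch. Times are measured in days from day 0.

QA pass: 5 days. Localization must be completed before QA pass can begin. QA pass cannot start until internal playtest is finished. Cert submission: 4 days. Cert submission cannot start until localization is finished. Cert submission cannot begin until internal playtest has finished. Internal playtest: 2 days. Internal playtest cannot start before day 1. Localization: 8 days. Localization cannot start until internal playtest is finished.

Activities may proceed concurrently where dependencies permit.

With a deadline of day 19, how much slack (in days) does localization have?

3

Internal playtest waits on its own release at day 1, so it starts at day 1 and finishes at 1 + 2 = day 3.
After internal playtest (finishes day 3), localization can start at day 3 and finishes at day 11.

Working backward from the deadline:
Nothing follows QA pass; the deadline of day 19 is its only limit. It must start by 19 − 5 = day 14.
Cert submission must finish by day 19; it takes 4 days, so it must start by 19 − 4 = day 15.
Localization has several dependents: QA pass (must start by day 14); cert submission (must start by day 15). The earliest of those limits is day 14, so localization must start by 14 − 8 = day 6.
So localization can start as early as day 3 and as late as day 6, giving 6 − 3 = 3 days of slack.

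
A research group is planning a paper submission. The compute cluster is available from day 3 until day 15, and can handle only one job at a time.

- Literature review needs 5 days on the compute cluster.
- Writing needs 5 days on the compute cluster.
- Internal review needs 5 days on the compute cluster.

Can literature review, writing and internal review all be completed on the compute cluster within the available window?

The compute cluster window is 15 − 3 = 12 days.
Running back to back, the jobs need 5 + 5 + 5 = 15 days on the compute cluster.
Since 15 > 12, they cannot all fit.

No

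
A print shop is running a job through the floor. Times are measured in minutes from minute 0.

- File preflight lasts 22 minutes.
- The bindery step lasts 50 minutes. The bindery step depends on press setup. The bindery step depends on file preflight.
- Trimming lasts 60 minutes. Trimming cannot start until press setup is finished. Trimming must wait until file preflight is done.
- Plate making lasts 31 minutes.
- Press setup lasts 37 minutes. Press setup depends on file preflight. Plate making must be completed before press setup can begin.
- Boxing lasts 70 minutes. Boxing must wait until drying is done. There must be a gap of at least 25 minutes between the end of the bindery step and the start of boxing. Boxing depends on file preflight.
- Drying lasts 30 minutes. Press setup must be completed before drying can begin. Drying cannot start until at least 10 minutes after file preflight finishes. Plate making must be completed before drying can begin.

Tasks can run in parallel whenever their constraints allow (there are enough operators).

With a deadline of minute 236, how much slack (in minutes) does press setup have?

23

Plate making has no prerequisites, so it starts at minute 0 and finishes at minute 31.
File preflight has no prerequisites, so it starts at minute 0 and finishes at minute 22.
For press setup: file preflight (finishes minute 22); plate making (finishes minute 31). Taking the maximum gives a start of minute 31, and it finishes at 31 + 37 = minute 68.

Working backward from the deadline:
Nothing follows boxing; the deadline of minute 236 is its only limit. It must start by 236 − 70 = minute 166.
Since boxing (must start by minute 166) depends on it, drying must finish by minute 166. Backing off its 30-minute duration gives a latest start of minute 136.
Nothing follows trimming; the deadline of minute 236 is its only limit. It must start by 236 − 60 = minute 176.
The bindery step has to be done before boxing (must start by minute 166, minus 25-minute gap → minute 141). That means finishing by minute 141, i.e. starting by 141 − 50 = minute 91.
Press setup must finish in time for drying (must start by minute 136); trimming (must start by minute 176); the bindery step (must start by minute 91). The tightest is minute 91, so press setup must start by 91 − 37 = minute 54.
So press setup can start as early as minute 31 and as late as minute 54, giving 54 − 31 = 23 minutes of slack.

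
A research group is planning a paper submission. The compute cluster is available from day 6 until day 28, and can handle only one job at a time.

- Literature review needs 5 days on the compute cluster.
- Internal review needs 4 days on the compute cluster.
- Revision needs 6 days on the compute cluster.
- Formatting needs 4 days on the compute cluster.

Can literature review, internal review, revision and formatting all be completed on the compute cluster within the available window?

The compute cluster window is 28 − 6 = 22 days.
Running back to back, the jobs need 5 + 4 + 6 + 4 = 19 days on the compute cluster.
Since 19 ≤ 22, they fit within the window.

Yes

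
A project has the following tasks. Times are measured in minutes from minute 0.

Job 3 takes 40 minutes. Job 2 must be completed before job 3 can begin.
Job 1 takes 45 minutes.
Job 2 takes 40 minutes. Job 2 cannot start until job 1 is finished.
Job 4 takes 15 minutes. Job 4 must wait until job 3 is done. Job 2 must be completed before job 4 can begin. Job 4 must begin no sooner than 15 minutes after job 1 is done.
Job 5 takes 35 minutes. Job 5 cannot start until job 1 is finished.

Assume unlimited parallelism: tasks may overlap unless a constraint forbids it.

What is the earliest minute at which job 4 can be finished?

140

Job 1 has no prerequisites, so it starts at minute 0 and finishes at minute 45.
After job 1 (finishes minute 45), job 2 can start at minute 45 and finishes at minute 85.
Job 3 cannot begin until job 2 (finishes minute 85). It runs from minute 85 to 85 + 40 = minute 125.
Job 4 has to wait for job 3 (finishes minute 125); job 2 (finishes minute 85); job 1 (finishes minute 45, plus 15-minute gap → minute 60). The latest of these is minute 125, so job 4 runs minute 125 to 125 + 15 = minute 140.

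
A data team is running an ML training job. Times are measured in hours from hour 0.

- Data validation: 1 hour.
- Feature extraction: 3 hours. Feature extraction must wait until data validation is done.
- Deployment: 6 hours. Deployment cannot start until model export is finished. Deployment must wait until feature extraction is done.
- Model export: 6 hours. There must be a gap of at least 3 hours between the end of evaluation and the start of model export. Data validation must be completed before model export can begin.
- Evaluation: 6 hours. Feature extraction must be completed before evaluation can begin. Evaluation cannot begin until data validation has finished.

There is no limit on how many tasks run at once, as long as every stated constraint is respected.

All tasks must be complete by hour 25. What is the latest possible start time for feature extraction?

Deployment has no dependents, so it just needs to finish by hour 25. Starting by 25 − 6 = hour 19 achieves that.
Model export has to be done before deployment (must start by hour 19). That means finishing by hour 19, i.e. starting by 19 − 6 = hour 13.
Evaluation feeds into model export (must start by hour 13, minus 3-hour gap → hour 10); so evaluation must finish by hour 10 and therefore start by hour 4.
For feature extraction: evaluation (must start by hour 4); deployment (must start by hour 19). The most restrictive is hour 4; with a 3-hour duration, feature extraction must start by hour 1.

1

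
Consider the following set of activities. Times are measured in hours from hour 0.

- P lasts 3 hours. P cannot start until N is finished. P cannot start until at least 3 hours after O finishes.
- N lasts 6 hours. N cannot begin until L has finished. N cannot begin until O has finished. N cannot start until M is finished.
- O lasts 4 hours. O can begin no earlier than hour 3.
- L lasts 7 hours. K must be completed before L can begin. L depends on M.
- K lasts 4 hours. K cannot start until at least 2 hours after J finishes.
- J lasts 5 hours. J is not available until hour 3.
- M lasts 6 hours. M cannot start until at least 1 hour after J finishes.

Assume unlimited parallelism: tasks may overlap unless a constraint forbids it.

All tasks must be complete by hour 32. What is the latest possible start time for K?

12

P must finish by hour 32; it takes 3 hours, so it must start by 32 − 3 = hour 29.
N must finish before P (must start by hour 29). With a 6-hour duration, N must start by 29 − 6 = hour 23.
L feeds into N (must start by hour 23); so L must finish by hour 23 and therefore start by hour 16.
K must finish before L (must start by hour 16). With a 4-hour duration, K must start by 16 − 4 = hour 12.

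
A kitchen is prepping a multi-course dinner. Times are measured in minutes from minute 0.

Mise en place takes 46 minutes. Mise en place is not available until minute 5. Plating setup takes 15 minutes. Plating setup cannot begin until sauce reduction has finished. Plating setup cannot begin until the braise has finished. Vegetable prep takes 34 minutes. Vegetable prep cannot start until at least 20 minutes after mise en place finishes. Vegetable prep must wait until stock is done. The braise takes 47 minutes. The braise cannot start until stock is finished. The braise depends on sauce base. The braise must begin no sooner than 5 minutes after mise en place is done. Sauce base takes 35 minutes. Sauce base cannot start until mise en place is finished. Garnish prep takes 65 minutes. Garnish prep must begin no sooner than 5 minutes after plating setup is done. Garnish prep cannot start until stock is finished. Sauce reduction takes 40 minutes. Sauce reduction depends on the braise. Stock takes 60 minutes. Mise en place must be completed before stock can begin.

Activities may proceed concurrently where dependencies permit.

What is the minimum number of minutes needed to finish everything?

283

Mise en place cannot begin until its own release at minute 5. It runs from minute 5 to 5 + 46 = minute 51.
Sauce base waits on mise en place (finishes minute 51), so it starts at minute 51 and finishes at 51 + 35 = minute 86.
Stock cannot begin until mise en place (finishes minute 51). It runs from minute 51 to 51 + 60 = minute 111.
Vegetable prep has to wait for mise en place (finishes minute 51, plus 20-minute gap → minute 71); stock (finishes minute 111). The latest of these is minute 111, so vegetable prep runs minute 111 to 111 + 34 = minute 145.
The braise has to wait for stock (finishes minute 111); sauce base (finishes minute 86); mise en place (finishes minute 51, plus 5-minute gap → minute 56). The latest of these is minute 111, so the braise runs minute 111 to 111 + 47 = minute 158.
After the braise (finishes minute 158), sauce reduction can start at minute 158 and finishes at minute 198.
For plating setup: sauce reduction (finishes minute 198); the braise (finishes minute 158). Taking the maximum gives a start of minute 198, and it finishes at 198 + 15 = minute 213.
Garnish prep needs all of plating setup (finishes minute 213, plus 5-minute gap → minute 218); stock (finishes minute 111). That puts its earliest start at minute 218; it finishes at 218 + 65 = minute 283.
All tasks are finished once the last one completes. Finish times: Mise en place at 51, Stock at 111, Sauce base at 86, The braise at 158, Vegetable prep at 145, Sauce reduction at 198, Plating setup at 213, Garnish prep at 283. The latest is minute 283.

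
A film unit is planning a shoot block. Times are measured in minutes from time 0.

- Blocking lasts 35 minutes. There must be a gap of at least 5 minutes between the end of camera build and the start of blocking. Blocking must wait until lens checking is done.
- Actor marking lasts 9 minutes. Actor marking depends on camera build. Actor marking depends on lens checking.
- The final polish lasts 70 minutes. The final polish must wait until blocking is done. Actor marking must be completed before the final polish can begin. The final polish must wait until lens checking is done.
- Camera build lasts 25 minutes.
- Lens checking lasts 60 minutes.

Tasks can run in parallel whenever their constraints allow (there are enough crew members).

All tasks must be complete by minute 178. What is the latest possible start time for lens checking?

13

The final polish must finish by minute 178; it takes 70 minutes, so it must start by 178 − 70 = minute 108.
Blocking must finish before the final polish (must start by minute 108). With a 35-minute duration, blocking must start by 108 − 35 = minute 73.
Actor marking feeds into the final polish (must start by minute 108); so actor marking must finish by minute 108 and therefore start by minute 99.
Lens checking must finish in time for blocking (must start by minute 73); actor marking (must start by minute 99); the final polish (must start by minute 108). The tightest is minute 73, so lens checking must start by 73 − 60 = minute 13.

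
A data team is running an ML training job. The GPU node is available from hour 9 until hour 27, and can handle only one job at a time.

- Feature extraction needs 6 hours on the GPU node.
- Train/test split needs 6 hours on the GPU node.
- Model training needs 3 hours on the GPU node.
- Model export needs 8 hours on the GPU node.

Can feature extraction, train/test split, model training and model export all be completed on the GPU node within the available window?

The GPU node window is 27 − 9 = 18 hours.
Running back to back, the jobs need 6 + 6 + 3 + 8 = 23 hours on the GPU node.
Since 23 > 18, they cannot all fit.

No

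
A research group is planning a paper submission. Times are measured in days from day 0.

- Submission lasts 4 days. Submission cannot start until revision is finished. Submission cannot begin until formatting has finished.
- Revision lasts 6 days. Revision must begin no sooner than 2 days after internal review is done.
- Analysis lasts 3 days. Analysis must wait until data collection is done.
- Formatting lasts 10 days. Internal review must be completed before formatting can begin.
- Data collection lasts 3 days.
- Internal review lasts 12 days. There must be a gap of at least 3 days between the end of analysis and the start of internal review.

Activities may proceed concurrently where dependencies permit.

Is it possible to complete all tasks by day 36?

Data collection can start immediately at day 0; it finishes at day 3.
Analysis waits on data collection (finishes day 3), so it starts at day 3 and finishes at 3 + 3 = day 6.
After analysis (finishes day 6, plus 3-day gap → day 9), internal review can start at day 9 and finishes at day 21.
Formatting cannot begin until internal review (finishes day 21). It runs from day 21 to 21 + 10 = day 31.
Revision cannot begin until internal review (finishes day 21, plus 2-day gap → day 23). It runs from day 23 to 23 + 6 = day 29.
Submission needs all of revision (finishes day 29); formatting (finishes day 31). That puts its earliest start at day 31; it finishes at 31 + 4 = day 35.
Every task is finished by day 35, which is no later than the deadline of 36, so the schedule is feasible.

Yes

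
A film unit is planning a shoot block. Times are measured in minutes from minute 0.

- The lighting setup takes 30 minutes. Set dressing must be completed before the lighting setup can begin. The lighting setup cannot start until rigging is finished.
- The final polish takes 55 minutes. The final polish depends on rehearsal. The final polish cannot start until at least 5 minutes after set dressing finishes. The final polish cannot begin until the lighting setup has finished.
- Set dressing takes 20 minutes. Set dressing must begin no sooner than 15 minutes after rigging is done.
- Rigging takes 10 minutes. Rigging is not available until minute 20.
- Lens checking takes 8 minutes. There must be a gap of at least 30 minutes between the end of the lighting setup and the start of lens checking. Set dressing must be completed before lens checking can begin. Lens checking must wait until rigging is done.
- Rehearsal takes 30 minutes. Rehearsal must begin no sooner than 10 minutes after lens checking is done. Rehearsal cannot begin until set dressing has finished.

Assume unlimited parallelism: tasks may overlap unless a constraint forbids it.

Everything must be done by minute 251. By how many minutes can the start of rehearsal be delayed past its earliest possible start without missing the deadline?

23

Rigging cannot begin until its own release at minute 20. It runs from minute 20 to 20 + 10 = minute 30.
After rigging (finishes minute 30, plus 15-minute gap → minute 45), set dressing can start at minute 45 and finishes at minute 65.
The lighting setup has to wait for set dressing (finishes minute 65); rigging (finishes minute 30). The latest of these is minute 65, so the lighting setup runs minute 65 to 65 + 30 = minute 95.
Lens checking cannot start until the lighting setup (finishes minute 95, plus 30-minute gap → minute 125); set dressing (finishes minute 65); rigging (finishes minute 30). The controlling bound is minute 125, so lens checking finishes at 125 + 8 = minute 133.
Rehearsal needs all of lens checking (finishes minute 133, plus 10-minute gap → minute 143); set dressing (finishes minute 65). That puts its earliest start at minute 143; it finishes at 143 + 30 = minute 173.

Working backward from the deadline:
To finish by minute 251, the final polish (duration 55) must start no later than minute 196.
Rehearsal feeds into the final polish (must start by minute 196); so rehearsal must finish by minute 196 and therefore start by minute 166.
So rehearsal can start as early as minute 143 and as late as minute 166, giving 166 − 143 = 23 minutes of slack.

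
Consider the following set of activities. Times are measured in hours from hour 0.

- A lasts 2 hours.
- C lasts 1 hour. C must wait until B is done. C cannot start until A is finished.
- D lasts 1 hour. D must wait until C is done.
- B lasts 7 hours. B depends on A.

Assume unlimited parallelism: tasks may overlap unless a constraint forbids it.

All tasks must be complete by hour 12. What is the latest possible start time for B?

3

D has no dependents, so it just needs to finish by hour 12. Starting by 12 − 1 = hour 11 achieves that.
C has to be done before D (must start by hour 11). That means finishing by hour 11, i.e. starting by 11 − 1 = hour 10.
B feeds into C (must start by hour 10); so B must finish by hour 10 and therefore start by hour 3.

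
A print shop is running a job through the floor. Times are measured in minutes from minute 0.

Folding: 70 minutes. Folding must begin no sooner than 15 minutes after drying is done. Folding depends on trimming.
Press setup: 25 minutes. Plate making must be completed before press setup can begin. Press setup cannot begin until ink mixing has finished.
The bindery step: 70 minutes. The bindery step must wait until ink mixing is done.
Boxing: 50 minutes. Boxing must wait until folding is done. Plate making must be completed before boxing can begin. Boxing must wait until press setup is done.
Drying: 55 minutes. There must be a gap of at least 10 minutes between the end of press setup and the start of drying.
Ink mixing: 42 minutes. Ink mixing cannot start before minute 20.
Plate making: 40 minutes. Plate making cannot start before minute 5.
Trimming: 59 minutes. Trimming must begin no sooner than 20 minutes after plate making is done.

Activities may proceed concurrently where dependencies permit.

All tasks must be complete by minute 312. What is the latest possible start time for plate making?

To finish by minute 312, boxing (duration 50) must start no later than minute 262.
Folding has to be done before boxing (must start by minute 262). That means finishing by minute 262, i.e. starting by 262 − 70 = minute 192.
Drying must finish before folding (must start by minute 192, minus 15-minute gap → minute 177). With a 55-minute duration, drying must start by 177 − 55 = minute 122.
Press setup feeds drying (must start by minute 122, minus 10-minute gap → minute 112); boxing (must start by minute 262). Taking the minimum, press setup must finish by minute 112 and start by 112 − 25 = minute 87.
Since folding (must start by minute 192) depends on it, trimming must finish by minute 192. Backing off its 59-minute duration gives a latest start of minute 133.
Plate making must finish in time for press setup (must start by minute 87); trimming (must start by minute 133, minus 20-minute gap → minute 113); boxing (must start by minute 262). The tightest is minute 87, so plate making must start by 87 − 40 = minute 47.

47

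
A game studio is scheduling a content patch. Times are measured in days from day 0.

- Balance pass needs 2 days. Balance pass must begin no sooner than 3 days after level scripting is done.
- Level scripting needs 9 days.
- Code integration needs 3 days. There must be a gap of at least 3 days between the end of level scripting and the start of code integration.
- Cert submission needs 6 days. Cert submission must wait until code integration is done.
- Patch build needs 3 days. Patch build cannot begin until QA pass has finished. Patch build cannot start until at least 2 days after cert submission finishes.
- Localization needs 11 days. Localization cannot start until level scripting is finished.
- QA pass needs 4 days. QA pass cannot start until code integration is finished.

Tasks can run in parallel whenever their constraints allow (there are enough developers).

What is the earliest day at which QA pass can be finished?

Nothing blocks level scripting, so it runs from day 0 to day 9.
After level scripting (finishes day 9, plus 3-day gap → day 12), code integration can start at day 12 and finishes at day 15.
After code integration (finishes day 15), QA pass can start at day 15 and finishes at day 19.

19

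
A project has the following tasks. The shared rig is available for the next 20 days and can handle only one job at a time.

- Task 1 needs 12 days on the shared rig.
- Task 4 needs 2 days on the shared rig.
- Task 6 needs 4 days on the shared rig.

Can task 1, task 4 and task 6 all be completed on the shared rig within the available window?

Yes

Running back to back, the jobs need 12 + 2 + 4 = 18 days on the shared rig.
Since 18 ≤ 20, they fit within the window.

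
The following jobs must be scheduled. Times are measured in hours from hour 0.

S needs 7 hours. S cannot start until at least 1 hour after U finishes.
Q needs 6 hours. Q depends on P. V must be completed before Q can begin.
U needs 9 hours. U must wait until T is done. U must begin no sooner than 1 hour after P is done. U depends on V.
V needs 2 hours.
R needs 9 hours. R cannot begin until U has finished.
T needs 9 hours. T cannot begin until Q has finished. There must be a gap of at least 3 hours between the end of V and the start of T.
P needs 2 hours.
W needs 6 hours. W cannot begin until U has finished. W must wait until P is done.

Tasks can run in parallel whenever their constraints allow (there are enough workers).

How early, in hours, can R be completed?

V has no prerequisites, so it starts at hour 0 and finishes at hour 2.
Nothing blocks P, so it runs from hour 0 to hour 2.
Q has to wait for P (finishes hour 2); V (finishes hour 2). The latest of these is hour 2, so Q runs hour 2 to 2 + 6 = hour 8.
T needs all of Q (finishes hour 8); V (finishes hour 2, plus 3-hour gap → hour 5). That puts its earliest start at hour 8; it finishes at 8 + 9 = hour 17.
U cannot start until T (finishes hour 17); P (finishes hour 2, plus 1-hour gap → hour 3); V (finishes hour 2). The controlling bound is hour 17, so U finishes at 17 + 9 = hour 26.
After U (finishes hour 26), R can start at hour 26 and finishes at hour 35.

35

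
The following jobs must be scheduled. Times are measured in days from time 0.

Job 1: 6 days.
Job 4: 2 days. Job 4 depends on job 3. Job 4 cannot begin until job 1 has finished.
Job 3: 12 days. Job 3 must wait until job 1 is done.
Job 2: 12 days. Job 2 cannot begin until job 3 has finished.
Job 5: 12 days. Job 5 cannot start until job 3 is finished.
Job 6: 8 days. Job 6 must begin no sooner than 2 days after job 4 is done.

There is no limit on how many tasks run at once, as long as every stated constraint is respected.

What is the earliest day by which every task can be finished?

Nothing blocks job 1, so it runs from day 0 to day 6.
Job 3 cannot begin until job 1 (finishes day 6). It runs from day 6 to 6 + 12 = day 18.
Job 5 cannot begin until job 3 (finishes day 18). It runs from day 18 to 18 + 12 = day 30.
Job 4 cannot start until job 3 (finishes day 18); job 1 (finishes day 6). The controlling bound is day 18, so job 4 finishes at 18 + 2 = day 20.
After job 4 (finishes day 20, plus 2-day gap → day 22), job 6 can start at day 22 and finishes at day 30.
Job 2 waits on job 3 (finishes day 18), so it starts at day 18 and finishes at 18 + 12 = day 30.
All tasks are finished once the last one completes. Finish times: Job 1 at 6, Job 2 at 30, Job 3 at 18, Job 4 at 20, Job 5 at 30, Job 6 at 30. The latest is day 30.

30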